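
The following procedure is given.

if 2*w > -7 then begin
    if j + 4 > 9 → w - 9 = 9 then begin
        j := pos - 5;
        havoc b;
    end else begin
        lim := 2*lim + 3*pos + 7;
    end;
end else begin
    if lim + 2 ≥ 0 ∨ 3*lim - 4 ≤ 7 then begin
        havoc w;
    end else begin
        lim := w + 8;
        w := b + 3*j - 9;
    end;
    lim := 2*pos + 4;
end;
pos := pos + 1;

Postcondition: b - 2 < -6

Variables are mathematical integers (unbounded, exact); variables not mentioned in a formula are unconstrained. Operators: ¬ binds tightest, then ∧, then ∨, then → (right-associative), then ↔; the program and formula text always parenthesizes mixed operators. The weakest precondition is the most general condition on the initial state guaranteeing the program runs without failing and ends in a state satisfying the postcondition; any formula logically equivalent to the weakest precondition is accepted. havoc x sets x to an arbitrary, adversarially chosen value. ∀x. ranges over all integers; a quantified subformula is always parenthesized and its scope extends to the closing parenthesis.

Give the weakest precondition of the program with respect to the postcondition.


Working backward. After the program, the postcondition b - 2 < -6 must hold; in canonical form it is b < -4.
Before pos := pos + 1: b < -4
Then branch requires ((j > 5 → w = 18) → (∀b_1. b_1 < -4)) ∧ ((¬(j > 5 → w = 18)) → b < -4); else branch requires ((lim ≥ -2 ∨ 3*lim ≤ 11) → b < -4) ∧ ((¬(lim ≥ -2 ∨ 3*lim ≤ 11)) → b < -4).
Before the if: (2*w > -7 → (((j > 5 → w = 18) → (∀b_1. b_1 < -4)) ∧ ((¬(j > 5 → w = 18)) → b < -4))) ∧ ((¬(2*w > -7)) → (((lim ≥ -2 ∨ 3*lim ≤ 11) → b < -4) ∧ ((¬(lim ≥ -2 ∨ 3*lim ≤ 11)) → b < -4)))
Answer: WP = (2*w > -7 → (((j > 5 → w = 18) → (∀b_1. b_1 < -4)) ∧ ((¬(j > 5 → w = 18)) → b < -4))) ∧ ((¬(2*w > -7)) → (((lim ≥ -2 ∨ 3*lim ≤ 11) → b < -4) ∧ ((¬(lim ≥ -2 ∨ 3*lim ≤ 11)) → b < -4)))


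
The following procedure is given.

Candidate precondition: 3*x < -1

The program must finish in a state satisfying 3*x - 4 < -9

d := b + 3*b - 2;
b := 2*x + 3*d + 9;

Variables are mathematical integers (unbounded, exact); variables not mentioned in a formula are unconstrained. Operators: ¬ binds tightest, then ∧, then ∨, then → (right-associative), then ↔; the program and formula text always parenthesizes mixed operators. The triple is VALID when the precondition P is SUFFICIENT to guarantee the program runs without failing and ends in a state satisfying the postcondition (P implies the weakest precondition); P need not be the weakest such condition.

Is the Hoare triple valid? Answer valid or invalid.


Working backward. After the program, the postcondition 3*x - 4 < -9 must hold; in canonical form it is 3*x < -5.
Before b := 2*x + 3*d + 9: 3*x < -5
Before d := b + 3*b - 2: 3*x < -5
The weakest precondition is 3*x < -5.
Check whether 3*x < -1 implies it.
Countermodel: at the initial state x = -1, the precondition holds but the weakest precondition fails.
Answer: invalid


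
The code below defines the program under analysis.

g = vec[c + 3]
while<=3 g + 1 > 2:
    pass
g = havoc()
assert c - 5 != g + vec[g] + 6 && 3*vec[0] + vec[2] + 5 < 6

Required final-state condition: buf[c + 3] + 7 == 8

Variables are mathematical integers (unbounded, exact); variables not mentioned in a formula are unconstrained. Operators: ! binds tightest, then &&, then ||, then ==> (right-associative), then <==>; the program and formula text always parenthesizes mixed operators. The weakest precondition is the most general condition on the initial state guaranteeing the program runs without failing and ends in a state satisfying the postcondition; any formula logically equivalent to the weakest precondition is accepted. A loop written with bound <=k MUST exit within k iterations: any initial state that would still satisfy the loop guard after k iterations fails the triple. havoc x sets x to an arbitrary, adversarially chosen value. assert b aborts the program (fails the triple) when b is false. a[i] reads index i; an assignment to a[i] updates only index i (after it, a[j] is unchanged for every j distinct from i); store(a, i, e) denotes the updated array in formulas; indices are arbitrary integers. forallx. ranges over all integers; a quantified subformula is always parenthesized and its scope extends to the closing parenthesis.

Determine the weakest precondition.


Working backward. After the program, the postcondition buf[c + 3] + 7 == 8 must hold; in canonical form it is buf[c + 3] == 1.
Before assert c - 5 != g + vec[g] + 6 && 3*vec[0] + vec[2] + 5 < 6: c != vec[g] + g + 11 && 3*vec[0] + vec[2] < 1 && buf[c + 3] == 1
Before havoc g: forall g_1. (c != vec[g_1] + g_1 + 11 && 3*vec[0] + vec[2] < 1 && buf[c + 3] == 1)
Before the loop (bound <=3), unroll the exhaustion recursion (WP_0 = exit-now case; WP_j = one more guarded iteration, up to j = 3):
  WP_0: (!(g > 1)) && (forall g_1. (c != vec[g_1] + g_1 + 11 && 3*vec[0] + vec[2] < 1 && buf[c + 3] == 1))
  WP_1: (g > 1 ==> ((!(g > 1)) && (forall g_1. (c != vec[g_1] + g_1 + 11 && 3*vec[0] + vec[2] < 1 && buf[c + 3] == 1)))) && ((!(g > 1)) ==> (forall g_1. (c != vec[g_1] + g_1 + 11 && 3*vec[0] + vec[2] < 1 && buf[c + 3] == 1)))
  WP_2: (g > 1 ==> ((g > 1 ==> ((!(g > 1)) && (forall g_1. (c != vec[g_1] + g_1 + 11 && 3*vec[0] + vec[2] < 1 && buf[c + 3] == 1)))) && ((!(g > 1)) ==> (forall g_1. (c != vec[g_1] + g_1 + 11 && 3*vec[0] + vec[2] < 1 && buf[c + 3] == 1))))) && ((!(g > 1)) ==> (forall g_1. (c != vec[g_1] + g_1 + 11 && 3*vec[0] + vec[2] < 1 && buf[c + 3] == 1)))
  WP_3: (g > 1 ==> ((g > 1 ==> ((g > 1 ==> ((!(g > 1)) && (forall g_1. (c != vec[g_1] + g_1 + 11 && 3*vec[0] + vec[2] < 1 && buf[c + 3] == 1)))) && ((!(g > 1)) ==> (forall g_1. (c != vec[g_1] + g_1 + 11 && 3*vec[0] + vec[2] < 1 && buf[c + 3] == 1))))) && ((!(g > 1)) ==> (forall g_1. (c != vec[g_1] + g_1 + 11 && 3*vec[0] + vec[2] < 1 && buf[c + 3] == 1))))) && ((!(g > 1)) ==> (forall g_1. (c != vec[g_1] + g_1 + 11 && 3*vec[0] + vec[2] < 1 && buf[c + 3] == 1)))
So before the loop: (g > 1 ==> ((g > 1 ==> ((g > 1 ==> ((!(g > 1)) && (forall g_1. (c != vec[g_1] + g_1 + 11 && 3*vec[0] + vec[2] < 1 && buf[c + 3] == 1)))) && ((!(g > 1)) ==> (forall g_1. (c != vec[g_1] + g_1 + 11 && 3*vec[0] + vec[2] < 1 && buf[c + 3] == 1))))) && ((!(g > 1)) ==> (forall g_1. (c != vec[g_1] + g_1 + 11 && 3*vec[0] + vec[2] < 1 && buf[c + 3] == 1))))) && ((!(g > 1)) ==> (forall g_1. (c != vec[g_1] + g_1 + 11 && 3*vec[0] + vec[2] < 1 && buf[c + 3] == 1)))
Before g := vec[c + 3]: (vec[c + 3] > 1 ==> ((vec[c + 3] > 1 ==> ((vec[c + 3] > 1 ==> ((!(vec[c + 3] > 1)) && (forall g_1. (c != vec[g_1] + g_1 + 11 && 3*vec[0] + vec[2] < 1 && buf[c + 3] == 1)))) && ((!(vec[c + 3] > 1)) ==> (forall g_1. (c != vec[g_1] + g_1 + 11 && 3*vec[0] + vec[2] < 1 && buf[c + 3] == 1))))) && ((!(vec[c + 3] > 1)) ==> (forall g_1. (c != vec[g_1] + g_1 + 11 && 3*vec[0] + vec[2] < 1 && buf[c + 3] == 1))))) && ((!(vec[c + 3] > 1)) ==> (forall g_1. (c != vec[g_1] + g_1 + 11 && 3*vec[0] + vec[2] < 1 && buf[c + 3] == 1)))
Answer: WP = (vec[c + 3] > 1 ==> ((vec[c + 3] > 1 ==> ((vec[c + 3] > 1 ==> ((!(vec[c + 3] > 1)) && (forall g_1. (c != vec[g_1] + g_1 + 11 && 3*vec[0] + vec[2] < 1 && buf[c + 3] == 1)))) && ((!(vec[c + 3] > 1)) ==> (forall g_1. (c != vec[g_1] + g_1 + 11 && 3*vec[0] + vec[2] < 1 && buf[c + 3] == 1))))) && ((!(vec[c + 3] > 1)) ==> (forall g_1. (c != vec[g_1] + g_1 + 11 && 3*vec[0] + vec[2] < 1 && buf[c + 3] == 1))))) && ((!(vec[c + 3] > 1)) ==> (forall g_1. (c != vec[g_1] + g_1 + 11 && 3*vec[0] + vec[2] < 1 && buf[c + 3] == 1)))


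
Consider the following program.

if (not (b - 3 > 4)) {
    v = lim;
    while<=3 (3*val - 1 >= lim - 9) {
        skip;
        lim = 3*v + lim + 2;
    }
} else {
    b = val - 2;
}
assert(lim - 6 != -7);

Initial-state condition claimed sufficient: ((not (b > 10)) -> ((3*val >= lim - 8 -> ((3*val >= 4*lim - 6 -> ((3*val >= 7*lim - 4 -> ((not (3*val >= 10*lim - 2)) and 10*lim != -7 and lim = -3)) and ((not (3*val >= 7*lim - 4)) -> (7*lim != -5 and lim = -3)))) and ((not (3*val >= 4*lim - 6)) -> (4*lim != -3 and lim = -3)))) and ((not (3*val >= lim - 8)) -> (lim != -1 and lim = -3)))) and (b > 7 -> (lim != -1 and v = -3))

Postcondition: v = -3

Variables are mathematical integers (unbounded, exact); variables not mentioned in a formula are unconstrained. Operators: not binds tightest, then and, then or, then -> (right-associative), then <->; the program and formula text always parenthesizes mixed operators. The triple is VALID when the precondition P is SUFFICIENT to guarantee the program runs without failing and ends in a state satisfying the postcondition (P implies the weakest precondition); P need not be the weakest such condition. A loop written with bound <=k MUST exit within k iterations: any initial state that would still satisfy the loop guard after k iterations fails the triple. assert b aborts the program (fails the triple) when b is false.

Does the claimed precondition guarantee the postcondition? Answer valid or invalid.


Working backward. After the program, v = -3 must hold.
Before assert lim - 6 != -7: lim != -1 and v = -3
Then branch requires (3*val >= lim - 8 -> ((3*val >= 4*lim - 6 -> ((3*val >= 7*lim - 4 -> ((not (3*val >= 10*lim - 2)) and 10*lim != -7 and lim = -3)) and ((not (3*val >= 7*lim - 4)) -> (7*lim != -5 and lim = -3)))) and ((not (3*val >= 4*lim - 6)) -> (4*lim != -3 and lim = -3)))) and ((not (3*val >= lim - 8)) -> (lim != -1 and lim = -3)); else branch requires lim != -1 and v = -3.
Before the if: ((not (b > 7)) -> ((3*val >= lim - 8 -> ((3*val >= 4*lim - 6 -> ((3*val >= 7*lim - 4 -> ((not (3*val >= 10*lim - 2)) and 10*lim != -7 and lim = -3)) and ((not (3*val >= 7*lim - 4)) -> (7*lim != -5 and lim = -3)))) and ((not (3*val >= 4*lim - 6)) -> (4*lim != -3 and lim = -3)))) and ((not (3*val >= lim - 8)) -> (lim != -1 and lim = -3)))) and (b > 7 -> (lim != -1 and v = -3))
The weakest precondition is ((not (b > 7)) -> ((3*val >= lim - 8 -> ((3*val >= 4*lim - 6 -> ((3*val >= 7*lim - 4 -> ((not (3*val >= 10*lim - 2)) and 10*lim != -7 and lim = -3)) and ((not (3*val >= 7*lim - 4)) -> (7*lim != -5 and lim = -3)))) and ((not (3*val >= 4*lim - 6)) -> (4*lim != -3 and lim = -3)))) and ((not (3*val >= lim - 8)) -> (lim != -1 and lim = -3)))) and (b > 7 -> (lim != -1 and v = -3)).
Check whether ((not (b > 10)) -> ((3*val >= lim - 8 -> ((3*val >= 4*lim - 6 -> ((3*val >= 7*lim - 4 -> ((not (3*val >= 10*lim - 2)) and 10*lim != -7 and lim = -3)) and ((not (3*val >= 7*lim - 4)) -> (7*lim != -5 and lim = -3)))) and ((not (3*val >= 4*lim - 6)) -> (4*lim != -3 and lim = -3)))) and ((not (3*val >= lim - 8)) -> (lim != -1 and lim = -3)))) and (b > 7 -> (lim != -1 and v = -3)) implies it.
Every state satisfying the precondition satisfies the weakest precondition: the implication holds.
Answer: valid


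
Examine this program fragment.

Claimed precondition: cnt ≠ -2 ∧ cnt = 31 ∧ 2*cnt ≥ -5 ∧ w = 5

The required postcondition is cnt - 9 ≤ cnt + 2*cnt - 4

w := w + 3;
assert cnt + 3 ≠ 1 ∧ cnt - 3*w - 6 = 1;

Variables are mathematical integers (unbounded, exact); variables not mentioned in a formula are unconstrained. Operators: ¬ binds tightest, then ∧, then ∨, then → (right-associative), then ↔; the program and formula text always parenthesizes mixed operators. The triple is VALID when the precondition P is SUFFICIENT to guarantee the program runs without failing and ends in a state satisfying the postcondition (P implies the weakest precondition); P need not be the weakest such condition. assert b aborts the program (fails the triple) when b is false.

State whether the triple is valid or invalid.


Working backward. After the program, the postcondition cnt - 9 ≤ cnt + 2*cnt - 4 must hold; in canonical form it is 2*cnt ≥ -5.
Before assert cnt + 3 ≠ 1 ∧ cnt - 3*w - 6 = 1: cnt ≠ -2 ∧ cnt = 3*w + 7 ∧ 2*cnt ≥ -5
Before w := w + 3: cnt ≠ -2 ∧ cnt = 3*w + 16 ∧ 2*cnt ≥ -5
The weakest precondition is cnt ≠ -2 ∧ cnt = 3*w + 16 ∧ 2*cnt ≥ -5.
Check whether cnt ≠ -2 ∧ cnt = 31 ∧ 2*cnt ≥ -5 ∧ w = 5 implies it.
Every state satisfying the precondition satisfies the weakest precondition: the implication holds.
Answer: valid


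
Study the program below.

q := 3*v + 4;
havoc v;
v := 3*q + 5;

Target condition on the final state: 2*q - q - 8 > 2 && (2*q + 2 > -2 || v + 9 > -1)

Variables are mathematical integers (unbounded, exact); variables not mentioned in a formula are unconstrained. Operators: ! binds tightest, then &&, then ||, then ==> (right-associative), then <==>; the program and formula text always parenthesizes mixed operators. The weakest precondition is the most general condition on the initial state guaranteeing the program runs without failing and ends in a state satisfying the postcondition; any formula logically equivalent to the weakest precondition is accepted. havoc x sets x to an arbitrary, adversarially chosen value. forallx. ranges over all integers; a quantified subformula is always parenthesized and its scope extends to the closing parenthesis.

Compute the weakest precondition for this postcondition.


Working backward. After the program, the postcondition 2*q - q - 8 > 2 && (2*q + 2 > -2 || v + 9 > -1) must hold; in canonical form it is q > 10 && (2*q > -4 || v > -10).
Before v := 3*q + 5: q > 10 && (2*q > -4 || 3*q > -15)
Before havoc v: q > 10 && (2*q > -4 || 3*q > -15)
Before q := 3*v + 4: 3*v > 6 && (6*v > -12 || 9*v > -27)
Answer: WP = 3*v > 6 && (6*v > -12 || 9*v > -27)


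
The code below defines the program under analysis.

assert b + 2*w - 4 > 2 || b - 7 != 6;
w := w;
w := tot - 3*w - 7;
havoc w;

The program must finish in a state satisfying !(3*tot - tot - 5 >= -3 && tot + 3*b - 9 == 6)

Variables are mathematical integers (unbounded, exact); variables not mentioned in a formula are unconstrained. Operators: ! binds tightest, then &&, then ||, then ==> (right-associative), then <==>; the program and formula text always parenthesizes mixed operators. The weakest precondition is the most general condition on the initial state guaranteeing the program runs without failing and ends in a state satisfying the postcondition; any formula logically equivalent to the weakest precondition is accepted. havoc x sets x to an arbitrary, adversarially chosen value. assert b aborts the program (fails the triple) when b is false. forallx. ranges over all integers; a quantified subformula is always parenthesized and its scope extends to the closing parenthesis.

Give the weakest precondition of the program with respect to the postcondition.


Working backward. After the program, the postcondition !(3*tot - tot - 5 >= -3 && tot + 3*b - 9 == 6) must hold; in canonical form it is !(2*tot >= 2 && 3*b + tot == 15).
Before havoc w: !(2*tot >= 2 && 3*b + tot == 15)
Before w := tot - 3*w - 7: !(2*tot >= 2 && 3*b + tot == 15)
Before w := w: !(2*tot >= 2 && 3*b + tot == 15)
Before assert b + 2*w - 4 > 2 || b - 7 != 6: (b + 2*w > 6 || b != 13) && (!(2*tot >= 2 && 3*b + tot == 15))
Answer: WP = (b + 2*w > 6 || b != 13) && (!(2*tot >= 2 && 3*b + tot == 15))


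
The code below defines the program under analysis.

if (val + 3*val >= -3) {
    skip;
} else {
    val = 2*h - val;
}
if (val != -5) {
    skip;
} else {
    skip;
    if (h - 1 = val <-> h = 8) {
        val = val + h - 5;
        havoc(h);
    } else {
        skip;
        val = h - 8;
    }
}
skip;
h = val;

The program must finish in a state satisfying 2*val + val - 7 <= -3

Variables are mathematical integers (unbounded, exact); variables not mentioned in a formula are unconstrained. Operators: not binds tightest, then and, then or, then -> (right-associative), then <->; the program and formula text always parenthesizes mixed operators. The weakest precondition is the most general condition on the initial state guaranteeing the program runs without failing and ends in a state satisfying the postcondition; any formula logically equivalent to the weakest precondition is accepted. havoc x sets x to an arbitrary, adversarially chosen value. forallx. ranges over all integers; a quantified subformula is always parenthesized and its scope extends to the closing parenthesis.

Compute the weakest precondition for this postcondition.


Working backward. After the program, the postcondition 2*val + val - 7 <= -3 must hold; in canonical form it is 3*val <= 4.
Before h := val: 3*val <= 4
Before skip: 3*val <= 4
Then branch requires 3*val <= 4; else branch requires ((h = val + 1 <-> h = 8) -> 3*h + 3*val <= 19) and ((not (h = val + 1 <-> h = 8)) -> 3*h <= 28).
Before the if: (val != -5 -> 3*val <= 4) and ((not (val != -5)) -> (((h = val + 1 <-> h = 8) -> 3*h + 3*val <= 19) and ((not (h = val + 1 <-> h = 8)) -> 3*h <= 28)))
Then branch requires (val != -5 -> 3*val <= 4) and ((not (val != -5)) -> (((h = val + 1 <-> h = 8) -> 3*h + 3*val <= 19) and ((not (h = val + 1 <-> h = 8)) -> 3*h <= 28))); else branch requires (2*h != val - 5 -> 6*h <= 3*val + 4) and ((not (2*h != val - 5)) -> (((val = h + 1 <-> h = 8) -> 9*h <= 3*val + 19) and ((not (val = h + 1 <-> h = 8)) -> 3*h <= 28))).
Before the if: (4*val >= -3 -> ((val != -5 -> 3*val <= 4) and ((not (val != -5)) -> (((h = val + 1 <-> h = 8) -> 3*h + 3*val <= 19) and ((not (h = val + 1 <-> h = 8)) -> 3*h <= 28))))) and ((not (4*val >= -3)) -> ((2*h != val - 5 -> 6*h <= 3*val + 4) and ((not (2*h != val - 5)) -> (((val = h + 1 <-> h = 8) -> 9*h <= 3*val + 19) and ((not (val = h + 1 <-> h = 8)) -> 3*h <= 28)))))
Answer: WP = (4*val >= -3 -> ((val != -5 -> 3*val <= 4) and ((not (val != -5)) -> (((h = val + 1 <-> h = 8) -> 3*h + 3*val <= 19) and ((not (h = val + 1 <-> h = 8)) -> 3*h <= 28))))) and ((not (4*val >= -3)) -> ((2*h != val - 5 -> 6*h <= 3*val + 4) and ((not (2*h != val - 5)) -> (((val = h + 1 <-> h = 8) -> 9*h <= 3*val + 19) and ((not (val = h + 1 <-> h = 8)) -> 3*h <= 28)))))


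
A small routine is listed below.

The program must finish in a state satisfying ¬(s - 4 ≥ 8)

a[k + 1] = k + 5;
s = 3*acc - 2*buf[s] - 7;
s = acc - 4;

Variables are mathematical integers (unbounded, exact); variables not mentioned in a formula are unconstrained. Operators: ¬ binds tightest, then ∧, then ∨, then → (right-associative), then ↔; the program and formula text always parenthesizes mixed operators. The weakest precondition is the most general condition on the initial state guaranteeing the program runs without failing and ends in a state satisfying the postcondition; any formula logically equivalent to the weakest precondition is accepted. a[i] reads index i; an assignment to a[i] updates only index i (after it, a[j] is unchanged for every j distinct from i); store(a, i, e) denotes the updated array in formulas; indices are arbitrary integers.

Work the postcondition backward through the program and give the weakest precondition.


Working backward. After the program, the postcondition ¬(s - 4 ≥ 8) must hold; in canonical form it is ¬(s ≥ 12).
Before s := acc - 4: ¬(acc ≥ 16)
Before s := 3*acc - 2*buf[s] - 7: ¬(acc ≥ 16)
Before a[k + 1] := k + 5: ¬(acc ≥ 16)
Answer: WP = ¬(acc ≥ 16)


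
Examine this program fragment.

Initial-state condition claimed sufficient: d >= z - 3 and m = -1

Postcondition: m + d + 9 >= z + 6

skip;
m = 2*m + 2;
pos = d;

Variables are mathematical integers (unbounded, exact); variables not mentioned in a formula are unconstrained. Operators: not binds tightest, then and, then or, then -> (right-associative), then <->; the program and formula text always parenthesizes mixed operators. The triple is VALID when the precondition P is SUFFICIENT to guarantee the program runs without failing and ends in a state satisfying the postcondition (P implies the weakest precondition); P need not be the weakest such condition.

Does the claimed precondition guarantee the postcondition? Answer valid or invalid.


Working backward. After the program, the postcondition m + d + 9 >= z + 6 must hold; in canonical form it is d + m >= z - 3.
Before pos := d: d + m >= z - 3
Before m := 2*m + 2: d + 2*m >= z - 5
Before skip: d + 2*m >= z - 5
The weakest precondition is d + 2*m >= z - 5.
Check whether d >= z - 3 and m = -1 implies it.
Every state satisfying the precondition satisfies the weakest precondition: the implication holds.
Answer: valid


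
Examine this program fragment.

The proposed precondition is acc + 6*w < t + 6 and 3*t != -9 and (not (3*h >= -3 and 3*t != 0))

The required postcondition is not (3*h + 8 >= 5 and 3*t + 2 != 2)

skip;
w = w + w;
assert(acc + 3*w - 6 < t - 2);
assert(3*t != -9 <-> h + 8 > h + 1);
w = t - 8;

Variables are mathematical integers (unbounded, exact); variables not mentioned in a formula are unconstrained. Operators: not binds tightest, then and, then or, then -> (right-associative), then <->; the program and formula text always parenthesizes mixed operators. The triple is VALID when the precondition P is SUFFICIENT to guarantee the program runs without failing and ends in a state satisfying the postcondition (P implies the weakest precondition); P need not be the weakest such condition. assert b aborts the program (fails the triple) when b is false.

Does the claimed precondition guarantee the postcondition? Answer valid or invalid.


Working backward. After the program, the postcondition not (3*h + 8 >= 5 and 3*t + 2 != 2) must hold; in canonical form it is not (3*h >= -3 and 3*t != 0).
Before w := t - 8: not (3*h >= -3 and 3*t != 0)
Before assert 3*t != -9 <-> h + 8 > h + 1: 3*t != -9 and (not (3*h >= -3 and 3*t != 0))
Before assert acc + 3*w - 6 < t - 2: acc + 3*w < t + 4 and 3*t != -9 and (not (3*h >= -3 and 3*t != 0))
Before w := w + w: acc + 6*w < t + 4 and 3*t != -9 and (not (3*h >= -3 and 3*t != 0))
Before skip: acc + 6*w < t + 4 and 3*t != -9 and (not (3*h >= -3 and 3*t != 0))
The weakest precondition is acc + 6*w < t + 4 and 3*t != -9 and (not (3*h >= -3 and 3*t != 0)).
Check whether acc + 6*w < t + 6 and 3*t != -9 and (not (3*h >= -3 and 3*t != 0)) implies it.
Countermodel: at the initial state acc = 0, h = -2, t = -4, w = 0, the precondition holds but the weakest precondition fails.
Answer: invalid


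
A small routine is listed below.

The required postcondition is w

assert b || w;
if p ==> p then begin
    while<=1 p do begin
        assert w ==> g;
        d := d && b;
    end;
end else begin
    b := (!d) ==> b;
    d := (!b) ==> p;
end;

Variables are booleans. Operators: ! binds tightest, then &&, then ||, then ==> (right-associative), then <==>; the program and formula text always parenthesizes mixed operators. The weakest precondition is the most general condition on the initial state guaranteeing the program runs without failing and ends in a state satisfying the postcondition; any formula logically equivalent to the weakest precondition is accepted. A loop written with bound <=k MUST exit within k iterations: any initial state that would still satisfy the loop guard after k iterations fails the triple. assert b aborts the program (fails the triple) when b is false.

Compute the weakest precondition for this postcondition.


Working backward. After the program, w must hold.
Then branch requires (p ==> ((w ==> g) && (!p) && w)) && ((!p) ==> w); else branch requires w.
Before the if: (p ==> ((w ==> g) && (!p) && w)) && ((!p) ==> w)
Before assert b || w: (b || w) && (p ==> ((w ==> g) && (!p) && w)) && ((!p) ==> w)
Answer: WP = (b || w) && (p ==> ((w ==> g) && (!p) && w)) && ((!p) ==> w)


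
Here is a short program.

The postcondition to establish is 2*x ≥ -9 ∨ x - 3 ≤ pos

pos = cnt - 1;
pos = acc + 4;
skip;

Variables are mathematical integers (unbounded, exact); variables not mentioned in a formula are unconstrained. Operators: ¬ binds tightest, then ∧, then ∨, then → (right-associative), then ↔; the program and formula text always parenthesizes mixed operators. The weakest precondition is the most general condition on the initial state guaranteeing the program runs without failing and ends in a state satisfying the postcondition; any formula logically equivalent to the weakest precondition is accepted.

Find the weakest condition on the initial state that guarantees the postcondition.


Working backward. After the program, the postcondition 2*x ≥ -9 ∨ x - 3 ≤ pos must hold; in canonical form it is 2*x ≥ -9 ∨ x ≤ pos + 3.
Before skip: 2*x ≥ -9 ∨ x ≤ pos + 3
Before pos := acc + 4: 2*x ≥ -9 ∨ x ≤ acc + 7
Before pos := cnt - 1: 2*x ≥ -9 ∨ x ≤ acc + 7
Answer: WP = 2*x ≥ -9 ∨ x ≤ acc + 7


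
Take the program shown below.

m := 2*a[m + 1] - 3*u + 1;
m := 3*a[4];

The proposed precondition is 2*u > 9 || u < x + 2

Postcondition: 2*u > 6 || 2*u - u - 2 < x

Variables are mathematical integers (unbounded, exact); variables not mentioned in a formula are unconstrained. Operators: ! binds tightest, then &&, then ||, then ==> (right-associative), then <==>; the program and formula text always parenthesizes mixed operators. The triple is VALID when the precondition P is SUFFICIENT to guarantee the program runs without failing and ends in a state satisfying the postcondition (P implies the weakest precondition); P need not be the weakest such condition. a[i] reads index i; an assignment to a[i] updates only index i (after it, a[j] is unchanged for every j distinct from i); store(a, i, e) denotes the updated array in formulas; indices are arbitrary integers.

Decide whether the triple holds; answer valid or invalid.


Working backward. After the program, the postcondition 2*u > 6 || 2*u - u - 2 < x must hold; in canonical form it is 2*u > 6 || u < x + 2.
Before m := 3*a[4]: 2*u > 6 || u < x + 2
Before m := 2*a[m + 1] - 3*u + 1: 2*u > 6 || u < x + 2
The weakest precondition is 2*u > 6 || u < x + 2.
Check whether 2*u > 9 || u < x + 2 implies it.
Every state satisfying the precondition satisfies the weakest precondition: the implication holds.
Answer: valid


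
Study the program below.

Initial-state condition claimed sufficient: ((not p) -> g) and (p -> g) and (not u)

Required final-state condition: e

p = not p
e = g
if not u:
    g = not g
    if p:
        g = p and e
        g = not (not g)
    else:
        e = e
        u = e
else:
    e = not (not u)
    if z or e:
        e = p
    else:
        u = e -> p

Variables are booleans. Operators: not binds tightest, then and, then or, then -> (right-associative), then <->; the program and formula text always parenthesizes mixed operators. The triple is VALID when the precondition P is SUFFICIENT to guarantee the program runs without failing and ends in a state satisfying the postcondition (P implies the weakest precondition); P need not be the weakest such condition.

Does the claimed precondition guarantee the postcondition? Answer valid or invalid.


Working backward. After the program, e must hold.
Then branch requires (p -> e) and ((not p) -> e); else branch requires ((z or u) -> p) and ((not (z or u)) -> u).
Before the if: ((not u) -> ((p -> e) and ((not p) -> e))) and (u -> (((z or u) -> p) and ((not (z or u)) -> u)))
Before e := g: ((not u) -> ((p -> g) and ((not p) -> g))) and (u -> (((z or u) -> p) and ((not (z or u)) -> u)))
Before p := not p: ((not u) -> (((not p) -> g) and (p -> g))) and (u -> (((z or u) -> (not p)) and ((not (z or u)) -> u)))
The weakest precondition is ((not u) -> (((not p) -> g) and (p -> g))) and (u -> (((z or u) -> (not p)) and ((not (z or u)) -> u))).
Check whether ((not p) -> g) and (p -> g) and (not u) implies it.
Every state satisfying the precondition satisfies the weakest precondition: the implication holds.
Answer: valid


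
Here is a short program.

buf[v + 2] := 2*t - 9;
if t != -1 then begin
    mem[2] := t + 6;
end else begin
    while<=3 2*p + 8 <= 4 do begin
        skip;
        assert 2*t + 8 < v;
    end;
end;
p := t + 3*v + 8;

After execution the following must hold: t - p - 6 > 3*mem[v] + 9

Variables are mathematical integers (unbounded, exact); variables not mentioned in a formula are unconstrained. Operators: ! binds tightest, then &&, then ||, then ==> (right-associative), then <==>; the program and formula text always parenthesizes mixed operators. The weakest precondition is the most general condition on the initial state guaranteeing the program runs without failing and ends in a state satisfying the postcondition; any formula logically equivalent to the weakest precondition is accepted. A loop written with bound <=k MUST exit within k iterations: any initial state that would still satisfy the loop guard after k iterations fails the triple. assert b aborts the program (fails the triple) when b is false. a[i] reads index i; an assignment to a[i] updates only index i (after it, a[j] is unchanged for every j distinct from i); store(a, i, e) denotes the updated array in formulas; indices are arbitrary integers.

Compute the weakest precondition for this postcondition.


Working backward. After the program, the postcondition t - p - 6 > 3*mem[v] + 9 must hold; in canonical form it is t > 3*mem[v] + p + 15.
Before p := t + 3*v + 8: 3*mem[v] + 3*v < -23
Then branch requires 3*store(mem, 2, t + 6)[v] + 3*v < -23; else branch requires (2*p <= -4 ==> (2*t < v - 8 && (2*p <= -4 ==> (2*t < v - 8 && (2*p <= -4 ==> (2*t < v - 8 && (!(2*p <= -4)) && 3*mem[v] + 3*v < -23)) && ((!(2*p <= -4)) ==> 3*mem[v] + 3*v < -23))) && ((!(2*p <= -4)) ==> 3*mem[v] + 3*v < -23))) && ((!(2*p <= -4)) ==> 3*mem[v] + 3*v < -23).
Before the if: (t != -1 ==> 3*store(mem, 2, t + 6)[v] + 3*v < -23) && ((!(t != -1)) ==> ((2*p <= -4 ==> (2*t < v - 8 && (2*p <= -4 ==> (2*t < v - 8 && (2*p <= -4 ==> (2*t < v - 8 && (!(2*p <= -4)) && 3*mem[v] + 3*v < -23)) && ((!(2*p <= -4)) ==> 3*mem[v] + 3*v < -23))) && ((!(2*p <= -4)) ==> 3*mem[v] + 3*v < -23))) && ((!(2*p <= -4)) ==> 3*mem[v] + 3*v < -23)))
Before buf[v + 2] := 2*t - 9: (t != -1 ==> 3*store(mem, 2, t + 6)[v] + 3*v < -23) && ((!(t != -1)) ==> ((2*p <= -4 ==> (2*t < v - 8 && (2*p <= -4 ==> (2*t < v - 8 && (2*p <= -4 ==> (2*t < v - 8 && (!(2*p <= -4)) && 3*mem[v] + 3*v < -23)) && ((!(2*p <= -4)) ==> 3*mem[v] + 3*v < -23))) && ((!(2*p <= -4)) ==> 3*mem[v] + 3*v < -23))) && ((!(2*p <= -4)) ==> 3*mem[v] + 3*v < -23)))
Answer: WP = (t != -1 ==> 3*store(mem, 2, t + 6)[v] + 3*v < -23) && ((!(t != -1)) ==> ((2*p <= -4 ==> (2*t < v - 8 && (2*p <= -4 ==> (2*t < v - 8 && (2*p <= -4 ==> (2*t < v - 8 && (!(2*p <= -4)) && 3*mem[v] + 3*v < -23)) && ((!(2*p <= -4)) ==> 3*mem[v] + 3*v < -23))) && ((!(2*p <= -4)) ==> 3*mem[v] + 3*v < -23))) && ((!(2*p <= -4)) ==> 3*mem[v] + 3*v < -23)))


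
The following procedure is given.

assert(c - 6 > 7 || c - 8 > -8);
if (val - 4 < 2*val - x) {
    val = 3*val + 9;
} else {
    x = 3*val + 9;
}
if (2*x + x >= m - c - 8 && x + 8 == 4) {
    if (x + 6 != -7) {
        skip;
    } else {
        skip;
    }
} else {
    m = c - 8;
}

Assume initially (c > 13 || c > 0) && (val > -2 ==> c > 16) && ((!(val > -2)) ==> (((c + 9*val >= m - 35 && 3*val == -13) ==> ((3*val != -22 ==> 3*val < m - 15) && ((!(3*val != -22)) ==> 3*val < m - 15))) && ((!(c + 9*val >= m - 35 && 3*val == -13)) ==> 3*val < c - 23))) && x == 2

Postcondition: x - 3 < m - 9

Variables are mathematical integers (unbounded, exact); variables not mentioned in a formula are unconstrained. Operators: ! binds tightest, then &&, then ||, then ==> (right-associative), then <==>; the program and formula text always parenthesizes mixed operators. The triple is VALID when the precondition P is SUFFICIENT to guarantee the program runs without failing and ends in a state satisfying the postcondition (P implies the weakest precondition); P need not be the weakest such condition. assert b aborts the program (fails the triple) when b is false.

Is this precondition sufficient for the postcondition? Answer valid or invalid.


Working backward. After the program, the postcondition x - 3 < m - 9 must hold; in canonical form it is x < m - 6.
Then branch requires (x != -13 ==> x < m - 6) && ((!(x != -13)) ==> x < m - 6); else branch requires x < c - 14.
Before the if: ((c + 3*x >= m - 8 && x == -4) ==> ((x != -13 ==> x < m - 6) && ((!(x != -13)) ==> x < m - 6))) && ((!(c + 3*x >= m - 8 && x == -4)) ==> x < c - 14)
Then branch requires ((c + 3*x >= m - 8 && x == -4) ==> ((x != -13 ==> x < m - 6) && ((!(x != -13)) ==> x < m - 6))) && ((!(c + 3*x >= m - 8 && x == -4)) ==> x < c - 14); else branch requires ((c + 9*val >= m - 35 && 3*val == -13) ==> ((3*val != -22 ==> 3*val < m - 15) && ((!(3*val != -22)) ==> 3*val < m - 15))) && ((!(c + 9*val >= m - 35 && 3*val == -13)) ==> 3*val < c - 23).
Before the if: (x < val + 4 ==> (((c + 3*x >= m - 8 && x == -4) ==> ((x != -13 ==> x < m - 6) && ((!(x != -13)) ==> x < m - 6))) && ((!(c + 3*x >= m - 8 && x == -4)) ==> x < c - 14))) && ((!(x < val + 4)) ==> (((c + 9*val >= m - 35 && 3*val == -13) ==> ((3*val != -22 ==> 3*val < m - 15) && ((!(3*val != -22)) ==> 3*val < m - 15))) && ((!(c + 9*val >= m - 35 && 3*val == -13)) ==> 3*val < c - 23)))
Before assert c - 6 > 7 || c - 8 > -8: (c > 13 || c > 0) && (x < val + 4 ==> (((c + 3*x >= m - 8 && x == -4) ==> ((x != -13 ==> x < m - 6) && ((!(x != -13)) ==> x < m - 6))) && ((!(c + 3*x >= m - 8 && x == -4)) ==> x < c - 14))) && ((!(x < val + 4)) ==> (((c + 9*val >= m - 35 && 3*val == -13) ==> ((3*val != -22 ==> 3*val < m - 15) && ((!(3*val != -22)) ==> 3*val < m - 15))) && ((!(c + 9*val >= m - 35 && 3*val == -13)) ==> 3*val < c - 23)))
The weakest precondition is (c > 13 || c > 0) && (x < val + 4 ==> (((c + 3*x >= m - 8 && x == -4) ==> ((x != -13 ==> x < m - 6) && ((!(x != -13)) ==> x < m - 6))) && ((!(c + 3*x >= m - 8 && x == -4)) ==> x < c - 14))) && ((!(x < val + 4)) ==> (((c + 9*val >= m - 35 && 3*val == -13) ==> ((3*val != -22 ==> 3*val < m - 15) && ((!(3*val != -22)) ==> 3*val < m - 15))) && ((!(c + 9*val >= m - 35 && 3*val == -13)) ==> 3*val < c - 23))).
Check whether (c > 13 || c > 0) && (val > -2 ==> c > 16) && ((!(val > -2)) ==> (((c + 9*val >= m - 35 && 3*val == -13) ==> ((3*val != -22 ==> 3*val < m - 15) && ((!(3*val != -22)) ==> 3*val < m - 15))) && ((!(c + 9*val >= m - 35 && 3*val == -13)) ==> 3*val < c - 23))) && x == 2 implies it.
Every state satisfying the precondition satisfies the weakest precondition: the implication holds.
Answer: valid


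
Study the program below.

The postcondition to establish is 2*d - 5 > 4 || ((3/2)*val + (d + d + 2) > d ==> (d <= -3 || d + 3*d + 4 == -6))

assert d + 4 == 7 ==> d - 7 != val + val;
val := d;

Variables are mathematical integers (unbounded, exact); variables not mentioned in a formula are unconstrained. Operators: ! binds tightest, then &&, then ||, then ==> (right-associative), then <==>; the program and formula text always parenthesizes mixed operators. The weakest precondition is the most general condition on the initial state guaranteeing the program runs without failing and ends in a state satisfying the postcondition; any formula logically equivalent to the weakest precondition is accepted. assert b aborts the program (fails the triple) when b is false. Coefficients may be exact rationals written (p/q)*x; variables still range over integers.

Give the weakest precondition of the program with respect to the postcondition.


Working backward. After the program, the postcondition 2*d - 5 > 4 || ((3/2)*val + (d + d + 2) > d ==> (d <= -3 || d + 3*d + 4 == -6)) must hold; in canonical form it is 2*d > 9 || (d + (3/2)*val > -2 ==> (d <= -3 || 4*d == -10)).
Before val := d: 2*d > 9 || ((5/2)*d > -2 ==> (d <= -3 || 4*d == -10))
Before assert d + 4 == 7 ==> d - 7 != val + val: (d == 3 ==> d != 2*val + 7) && (2*d > 9 || ((5/2)*d > -2 ==> (d <= -3 || 4*d == -10)))
Answer: WP = (d == 3 ==> d != 2*val + 7) && (2*d > 9 || ((5/2)*d > -2 ==> (d <= -3 || 4*d == -10)))


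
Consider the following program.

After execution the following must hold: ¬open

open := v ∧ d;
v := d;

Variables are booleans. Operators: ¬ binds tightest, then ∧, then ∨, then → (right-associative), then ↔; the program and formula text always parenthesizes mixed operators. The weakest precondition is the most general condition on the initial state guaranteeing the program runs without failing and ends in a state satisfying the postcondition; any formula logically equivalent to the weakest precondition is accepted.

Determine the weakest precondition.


Working backward. After the program, ¬open must hold.
Before v := d: ¬open
Before open := v ∧ d: ¬(v ∧ d)
Answer: WP = ¬(v ∧ d)


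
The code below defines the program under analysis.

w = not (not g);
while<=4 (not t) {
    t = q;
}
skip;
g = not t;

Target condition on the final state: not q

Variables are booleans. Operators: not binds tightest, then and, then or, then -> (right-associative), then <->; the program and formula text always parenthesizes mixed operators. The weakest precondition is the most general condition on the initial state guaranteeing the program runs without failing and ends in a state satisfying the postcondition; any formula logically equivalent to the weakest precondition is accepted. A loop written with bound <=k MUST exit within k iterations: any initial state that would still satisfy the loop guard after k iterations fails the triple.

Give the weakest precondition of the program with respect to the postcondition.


Working backward. After the program, not q must hold.
Before g := not t: not q
Before skip: not q
Before the loop (bound <=4), unroll the exhaustion recursion (WP_0 = exit-now case; WP_j = one more guarded iteration, up to j = 4):
  WP_0: t and (not q)
  WP_1: t and (t -> (not q))
  WP_2: ((not t) -> (q and (q -> (not q)))) and (t -> (not q))
  WP_3: ((not t) -> (((not q) -> (q and (q -> (not q)))) and (q -> (not q)))) and (t -> (not q))
  WP_4: ((not t) -> (((not q) -> (((not q) -> (q and (q -> (not q)))) and (q -> (not q)))) and (q -> (not q)))) and (t -> (not q))
So before the loop: ((not t) -> (((not q) -> (((not q) -> (q and (q -> (not q)))) and (q -> (not q)))) and (q -> (not q)))) and (t -> (not q))
Before w := not (not g): ((not t) -> (((not q) -> (((not q) -> (q and (q -> (not q)))) and (q -> (not q)))) and (q -> (not q)))) and (t -> (not q))
Answer: WP = ((not t) -> (((not q) -> (((not q) -> (q and (q -> (not q)))) and (q -> (not q)))) and (q -> (not q)))) and (t -> (not q))


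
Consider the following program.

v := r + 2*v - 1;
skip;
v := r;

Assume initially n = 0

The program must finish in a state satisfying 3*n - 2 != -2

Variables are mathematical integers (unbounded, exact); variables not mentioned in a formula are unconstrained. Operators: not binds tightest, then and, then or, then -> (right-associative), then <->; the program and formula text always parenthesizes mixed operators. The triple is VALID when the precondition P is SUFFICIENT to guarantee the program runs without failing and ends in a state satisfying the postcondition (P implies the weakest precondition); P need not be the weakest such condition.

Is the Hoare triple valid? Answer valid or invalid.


Working backward. After the program, the postcondition 3*n - 2 != -2 must hold; in canonical form it is 3*n != 0.
Before v := r: 3*n != 0
Before skip: 3*n != 0
Before v := r + 2*v - 1: 3*n != 0
The weakest precondition is 3*n != 0.
Check whether n = 0 implies it.
Countermodel: at the initial state n = 0, the precondition holds but the weakest precondition fails.
Answer: invalid


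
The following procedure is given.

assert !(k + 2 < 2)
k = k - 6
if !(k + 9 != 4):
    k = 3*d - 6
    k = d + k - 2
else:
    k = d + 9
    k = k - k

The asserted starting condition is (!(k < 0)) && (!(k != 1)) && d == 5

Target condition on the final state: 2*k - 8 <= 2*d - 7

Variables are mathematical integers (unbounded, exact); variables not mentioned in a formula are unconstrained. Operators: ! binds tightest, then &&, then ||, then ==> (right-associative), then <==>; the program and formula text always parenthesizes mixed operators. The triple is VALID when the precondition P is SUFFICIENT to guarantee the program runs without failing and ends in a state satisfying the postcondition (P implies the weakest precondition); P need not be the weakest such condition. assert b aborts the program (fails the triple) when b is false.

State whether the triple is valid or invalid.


Working backward. After the program, the postcondition 2*k - 8 <= 2*d - 7 must hold; in canonical form it is 2*k <= 2*d + 1.
Then branch requires 6*d <= 17; else branch requires 2*d >= -1.
Before the if: ((!(k != -5)) ==> 6*d <= 17) && (k != -5 ==> 2*d >= -1)
Before k := k - 6: ((!(k != 1)) ==> 6*d <= 17) && (k != 1 ==> 2*d >= -1)
Before assert !(k + 2 < 2): (!(k < 0)) && ((!(k != 1)) ==> 6*d <= 17) && (k != 1 ==> 2*d >= -1)
The weakest precondition is (!(k < 0)) && ((!(k != 1)) ==> 6*d <= 17) && (k != 1 ==> 2*d >= -1).
Check whether (!(k < 0)) && (!(k != 1)) && d == 5 implies it.
Countermodel: at the initial state d = 5, k = 1, the precondition holds but the weakest precondition fails.
Answer: invalid
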